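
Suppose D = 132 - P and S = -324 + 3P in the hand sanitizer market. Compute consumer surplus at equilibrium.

Equilibrium: 132 - P = -324 + 3P gives P* = 114, Q* = 18.
Demand choke price (D = 0): P = 132.
CS = ½(132 − 114)(18) = 162.

Consumer surplus = 162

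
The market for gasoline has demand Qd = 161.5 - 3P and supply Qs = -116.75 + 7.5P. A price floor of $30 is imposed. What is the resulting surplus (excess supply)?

Equilibrium price would be P* = 26.5, so the floor at 30 binds.
At P = 30: Qd = 71.5, Qs = 108.25.
Surplus = 108.25 − 71.5 = 36.75.

Surplus = 36.75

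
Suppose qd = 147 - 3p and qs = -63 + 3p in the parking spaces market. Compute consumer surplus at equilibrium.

Consumer surplus = 294

Equilibrium: 147 - 3p = -63 + 3p gives p* = 35, q* = 42.
Demand choke price (qd = 0): p = 49.
CS = ½(49 − 35)(42) = 294.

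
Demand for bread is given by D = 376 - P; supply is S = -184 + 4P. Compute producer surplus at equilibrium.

Producer surplus = 8712

Equilibrium: 376 - P = -184 + 4P gives P* = 112, Q* = 264.
Supply starts at P = 46 (where S = 0).
PS = ½(112 − 46)(264) = 8712.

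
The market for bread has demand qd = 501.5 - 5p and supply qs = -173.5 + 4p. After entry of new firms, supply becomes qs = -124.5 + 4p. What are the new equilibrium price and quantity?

Original equilibrium: p* = 75, q* = 126.5.
New equilibrium: 501.5 - 5p = -124.5 + 4p, so 626 = 9p and p' = 626/9; q' = 501.5 − 5(626/9) = 2767/18.

p' = 626/9, q' = 2767/18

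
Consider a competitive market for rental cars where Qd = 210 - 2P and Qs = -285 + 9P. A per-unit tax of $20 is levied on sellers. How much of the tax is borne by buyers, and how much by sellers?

Pre-tax equilibrium: P* = 45, Q* = 120.
Tax on sellers shifts supply to Qs = -285 + 9(P − 20) = -465 + 9P.
210 - 2P = -465 + 9P gives buyer price Pb = 675/11; sellers receive Ps = 675/11 − 20 = 455/11.
New quantity: Q = 210 − 2(675/11) = 960/11.
Buyer burden = 675/11 − 45 = 180/11; seller burden = 45 − 455/11 = 40/11.

Buyers bear 180/11, sellers bear 40/11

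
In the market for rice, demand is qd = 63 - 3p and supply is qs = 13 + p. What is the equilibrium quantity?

q* = 25.5

Set qd = qs: 63 - 3p = 13 + p.
50 = 4p, so p* = 12.5.
q* = 63 − 3(12.5) = 25.5.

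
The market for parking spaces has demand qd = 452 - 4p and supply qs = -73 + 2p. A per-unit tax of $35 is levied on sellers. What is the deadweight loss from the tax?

Deadweight loss = 2450/3

Pre-tax equilibrium: p* = 87.5, q* = 102.
Tax on sellers shifts supply to qs = -73 + 2(p − 35) = -143 + 2p.
452 - 4p = -143 + 2p gives buyer price pb = 595/6; sellers receive ps = 595/6 − 35 = 385/6.
New quantity: q = 452 − 4(595/6) = 166/3.
DWL = ½ × 35 × (102 − 166/3) = 2450/3.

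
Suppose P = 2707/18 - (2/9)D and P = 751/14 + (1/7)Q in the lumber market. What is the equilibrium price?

P* = 91.5

Set the two price expressions equal: 2707/18 - (2/9)Q = 751/14 + (1/7)Q.
6095/63 = (23/63)Q, so Q* = 265.
P* = 2707/18 − (2/9)(265) = 91.5.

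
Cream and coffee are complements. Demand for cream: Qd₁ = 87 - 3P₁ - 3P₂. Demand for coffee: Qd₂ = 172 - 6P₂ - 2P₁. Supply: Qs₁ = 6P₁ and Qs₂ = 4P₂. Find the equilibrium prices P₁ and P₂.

Market 1: 87 - 3P₁ - 3P₂ = 6P₁ → 9P₁ + 3P₂ = 87.
Market 2: 10P₂ + 2P₁ = 172.
Eliminating P₂: 10×(1) − 3×(2) gives 84P₁ = 354, so P₁ = 59/14.
Back-substitute into (2): P₂ = (172 − 2×59/14) / 10 = 229/14.

P₁ = 59/14, P₂ = 229/14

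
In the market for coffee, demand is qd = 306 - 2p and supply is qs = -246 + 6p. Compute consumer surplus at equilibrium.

Equilibrium: 306 - 2p = -246 + 6p gives p* = 69, q* = 168.
Demand choke price (qd = 0): p = 153.
CS = ½(153 − 69)(168) = 7056.

Consumer surplus = 7056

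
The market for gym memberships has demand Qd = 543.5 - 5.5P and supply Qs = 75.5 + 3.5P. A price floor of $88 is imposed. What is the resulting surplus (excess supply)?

Equilibrium price would be P* = 52, so the floor at 88 binds.
At P = 88: Qd = 59.5, Qs = 383.5.
Surplus = 383.5 − 59.5 = 324.

Surplus = 324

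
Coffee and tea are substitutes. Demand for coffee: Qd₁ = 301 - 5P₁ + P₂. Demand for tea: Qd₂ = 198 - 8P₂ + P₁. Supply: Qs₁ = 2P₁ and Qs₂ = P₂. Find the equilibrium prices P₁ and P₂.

Market 1: 301 - 5P₁ + P₂ = 2P₁ → 7P₁ - P₂ = 301.
Market 2: 9P₂ - P₁ = 198.
Eliminating P₂: 9×(1) + 1×(2) gives 62P₁ = 2907, so P₁ = 2907/62.
Back-substitute into (2): P₂ = (198 + 1×2907/62) / 9 = 1687/62.

P₁ = 2907/62, P₂ = 1687/62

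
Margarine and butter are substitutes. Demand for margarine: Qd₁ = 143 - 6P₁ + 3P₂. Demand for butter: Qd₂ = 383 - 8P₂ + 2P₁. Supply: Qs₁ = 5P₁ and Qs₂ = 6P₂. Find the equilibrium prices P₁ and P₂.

Market 1: 143 - 6P₁ + 3P₂ = 5P₁ → 11P₁ - 3P₂ = 143.
Market 2: 14P₂ - 2P₁ = 383.
Eliminating P₂: 14×(1) + 3×(2) gives 148P₁ = 3151, so P₁ = 3151/148.
Back-substitute into (2): P₂ = (383 + 2×3151/148) / 14 = 4499/148.

P₁ = 3151/148, P₂ = 4499/148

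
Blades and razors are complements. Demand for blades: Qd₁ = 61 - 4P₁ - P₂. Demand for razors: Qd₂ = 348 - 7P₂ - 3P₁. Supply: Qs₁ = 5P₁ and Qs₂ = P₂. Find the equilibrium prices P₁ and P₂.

P₁ = 140/69, P₂ = 983/23

Market 1: 61 - 4P₁ - P₂ = 5P₁ → 9P₁ + P₂ = 61.
Market 2: 8P₂ + 3P₁ = 348.
Eliminating P₂: 8×(1) − 1×(2) gives 69P₁ = 140, so P₁ = 140/69.
Back-substitute into (2): P₂ = (348 − 3×140/69) / 8 = 983/23.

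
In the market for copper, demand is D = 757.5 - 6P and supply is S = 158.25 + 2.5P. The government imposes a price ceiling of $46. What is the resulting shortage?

Shortage = 208.25

Equilibrium price would be P* = 70.5, so the ceiling at 46 binds.
At P = 46: D = 757.5 − 6(46) = 481.5, S = 158.25 + 2.5(46) = 273.25.
Shortage = 481.5 − 273.25 = 208.25.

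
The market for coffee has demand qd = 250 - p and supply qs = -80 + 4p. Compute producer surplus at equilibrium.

Equilibrium: 250 - p = -80 + 4p gives p* = 66, q* = 184.
Supply starts at p = 20 (where qs = 0).
PS = ½(66 − 20)(184) = 4232.

Producer surplus = 4232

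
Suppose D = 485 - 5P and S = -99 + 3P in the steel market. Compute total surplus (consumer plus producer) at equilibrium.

Total surplus = 3840

Equilibrium: 485 - 5P = -99 + 3P gives P* = 73, Q* = 120.
Demand choke price: P = 97; supply starts at P = 33.
CS = ½(97 − 73)(120) = 1440; PS = ½(73 − 33)(120) = 2400.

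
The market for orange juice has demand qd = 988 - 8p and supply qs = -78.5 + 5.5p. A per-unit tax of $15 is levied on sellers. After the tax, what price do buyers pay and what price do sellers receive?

Pre-tax equilibrium: p* = 79, q* = 356.
Tax on sellers shifts supply to qs = -78.5 + 5.5(p − 15) = -161 + 5.5p.
988 - 8p = -161 + 5.5p gives buyer price pb = 766/9; sellers receive ps = 766/9 − 15 = 631/9.
New quantity: q = 988 − 8(766/9) = 2764/9.

Buyers pay 766/9, sellers receive 631/9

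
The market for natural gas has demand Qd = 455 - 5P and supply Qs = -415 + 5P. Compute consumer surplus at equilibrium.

Equilibrium: 455 - 5P = -415 + 5P gives P* = 87, Q* = 20.
Demand choke price (Qd = 0): P = 91.
CS = ½(91 − 87)(20) = 40.

Consumer surplus = 40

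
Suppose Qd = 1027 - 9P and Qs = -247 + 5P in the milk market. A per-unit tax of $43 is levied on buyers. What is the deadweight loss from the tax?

Deadweight loss = 83205/28

Pre-tax equilibrium: P* = 91, Q* = 208.
Tax on buyers shifts demand to Qd = 1027 − 9(P + 43) = 640 - 9P.
640 - 9P = -247 + 5P gives seller price Ps = 887/14; buyers pay Pb = 887/14 + 43 = 1489/14.
New quantity: Q = 1027 − 9(1489/14) = 977/14.
DWL = ½ × 43 × (208 − 977/14) = 83205/28.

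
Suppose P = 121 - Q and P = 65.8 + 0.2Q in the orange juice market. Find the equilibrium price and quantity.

Set the two price expressions equal: 121 - Q = 65.8 + 0.2Q.
55.2 = 1.2Q, so Q* = 46.
P* = 121 − (1)(46) = 75.

P* = 75, Q* = 46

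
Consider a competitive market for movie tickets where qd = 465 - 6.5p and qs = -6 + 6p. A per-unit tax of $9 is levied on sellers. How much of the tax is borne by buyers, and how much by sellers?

Buyers bear $4.32, sellers bear $4.68

Pre-tax equilibrium: p* = 37.68, q* = 220.08.
Tax on sellers shifts supply to qs = -6 + 6(p − 9) = -60 + 6p.
465 - 6.5p = -60 + 6p gives buyer price pb = 42; sellers receive ps = 42 − 9 = 33.
New quantity: q = 465 − 6.5(42) = 192.
Buyer burden = 42 − 37.68 = 4.32; seller burden = 37.68 − 33 = 4.68.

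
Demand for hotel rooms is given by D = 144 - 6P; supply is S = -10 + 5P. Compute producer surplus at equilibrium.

Producer surplus = 360

Equilibrium: 144 - 6P = -10 + 5P gives P* = 14, Q* = 60.
Supply starts at P = 2 (where S = 0).
PS = ½(14 − 2)(60) = 360.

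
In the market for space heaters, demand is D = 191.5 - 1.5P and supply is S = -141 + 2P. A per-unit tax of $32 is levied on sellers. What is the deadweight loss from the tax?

Pre-tax equilibrium: P* = 95, Q* = 49.
Tax on sellers shifts supply to S = -141 + 2(P − 32) = -205 + 2P.
191.5 - 1.5P = -205 + 2P gives buyer price Pb = 793/7; sellers receive Ps = 793/7 − 32 = 569/7.
New quantity: Q = 191.5 − 1.5(793/7) = 151/7.
DWL = ½ × 32 × (49 − 151/7) = 3072/7.

Deadweight loss = 3072/7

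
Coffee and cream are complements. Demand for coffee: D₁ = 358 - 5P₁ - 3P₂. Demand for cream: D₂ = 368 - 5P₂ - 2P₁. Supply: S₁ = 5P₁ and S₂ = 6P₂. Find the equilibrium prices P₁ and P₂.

P₁ = 27.25, P₂ = 28.5

Market 1: 358 - 5P₁ - 3P₂ = 5P₁ → 10P₁ + 3P₂ = 358.
Market 2: 11P₂ + 2P₁ = 368.
Eliminating P₂: 11×(1) − 3×(2) gives 104P₁ = 2834, so P₁ = 27.25.
Back-substitute into (2): P₂ = (368 − 2×27.25) / 11 = 28.5.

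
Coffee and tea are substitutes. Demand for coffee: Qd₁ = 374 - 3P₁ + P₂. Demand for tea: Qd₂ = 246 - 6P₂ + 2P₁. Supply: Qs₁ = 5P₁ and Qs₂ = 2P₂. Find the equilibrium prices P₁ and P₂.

Market 1: 374 - 3P₁ + P₂ = 5P₁ → 8P₁ - P₂ = 374.
Market 2: 8P₂ - 2P₁ = 246.
Eliminating P₂: 8×(1) + 1×(2) gives 62P₁ = 3238, so P₁ = 1619/31.
Back-substitute into (2): P₂ = (246 + 2×1619/31) / 8 = 1358/31.

P₁ = 1619/31, P₂ = 1358/31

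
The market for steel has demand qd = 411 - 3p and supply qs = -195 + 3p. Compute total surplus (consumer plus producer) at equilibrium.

Total surplus = 3888

Equilibrium: 411 - 3p = -195 + 3p gives p* = 101, q* = 108.
Demand choke price: p = 137; supply starts at p = 65.
CS = ½(137 − 101)(108) = 1944; PS = ½(101 − 65)(108) = 1944.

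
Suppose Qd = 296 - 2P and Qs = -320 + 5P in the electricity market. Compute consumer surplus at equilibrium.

Equilibrium: 296 - 2P = -320 + 5P gives P* = 88, Q* = 120.
Demand choke price (Qd = 0): P = 148.
CS = ½(148 − 88)(120) = 3600.

Consumer surplus = 3600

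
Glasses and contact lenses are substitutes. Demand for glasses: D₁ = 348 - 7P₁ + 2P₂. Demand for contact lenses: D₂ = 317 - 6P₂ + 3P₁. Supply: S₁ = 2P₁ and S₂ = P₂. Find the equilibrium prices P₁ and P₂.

Market 1: 348 - 7P₁ + 2P₂ = 2P₁ → 9P₁ - 2P₂ = 348.
Market 2: 7P₂ - 3P₁ = 317.
Eliminating P₂: 7×(1) + 2×(2) gives 57P₁ = 3070, so P₁ = 3070/57.
Back-substitute into (2): P₂ = (317 + 3×3070/57) / 7 = 1299/19.

P₁ = 3070/57, P₂ = 1299/19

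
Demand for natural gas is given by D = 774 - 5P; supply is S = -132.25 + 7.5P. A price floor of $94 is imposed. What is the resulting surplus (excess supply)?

Equilibrium price would be P* = 72.5, so the floor at 94 binds.
At P = 94: D = 304, S = 572.75.
Surplus = 572.75 − 304 = 268.75.

Surplus = 268.75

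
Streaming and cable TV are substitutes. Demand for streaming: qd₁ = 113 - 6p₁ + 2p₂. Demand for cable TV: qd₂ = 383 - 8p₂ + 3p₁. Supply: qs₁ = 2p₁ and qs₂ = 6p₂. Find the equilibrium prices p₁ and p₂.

Market 1: 113 - 6p₁ + 2p₂ = 2p₁ → 8p₁ - 2p₂ = 113.
Market 2: 14p₂ - 3p₁ = 383.
Eliminating p₂: 14×(1) + 2×(2) gives 106p₁ = 2348, so p₁ = 1174/53.
Back-substitute into (2): p₂ = (383 + 3×1174/53) / 14 = 3403/106.

p₁ = 1174/53, p₂ = 3403/106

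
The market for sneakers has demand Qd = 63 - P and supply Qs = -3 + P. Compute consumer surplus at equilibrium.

Equilibrium: 63 - P = -3 + P gives P* = 33, Q* = 30.
Demand choke price (Qd = 0): P = 63.
CS = ½(63 − 33)(30) = 450.

Consumer surplus = 450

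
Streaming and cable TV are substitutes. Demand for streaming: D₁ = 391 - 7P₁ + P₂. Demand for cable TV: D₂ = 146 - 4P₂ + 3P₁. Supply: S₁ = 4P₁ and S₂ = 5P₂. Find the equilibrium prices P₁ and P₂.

P₁ = 3665/96, P₂ = 2779/96

Market 1: 391 - 7P₁ + P₂ = 4P₁ → 11P₁ - P₂ = 391.
Market 2: 9P₂ - 3P₁ = 146.
Eliminating P₂: 9×(1) + 1×(2) gives 96P₁ = 3665, so P₁ = 3665/96.
Back-substitute into (2): P₂ = (146 + 3×3665/96) / 9 = 2779/96.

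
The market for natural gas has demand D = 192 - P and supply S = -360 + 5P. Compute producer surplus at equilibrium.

Producer surplus = 1000

Equilibrium: 192 - P = -360 + 5P gives P* = 92, Q* = 100.
Supply starts at P = 72 (where S = 0).
PS = ½(92 − 72)(100) = 1000.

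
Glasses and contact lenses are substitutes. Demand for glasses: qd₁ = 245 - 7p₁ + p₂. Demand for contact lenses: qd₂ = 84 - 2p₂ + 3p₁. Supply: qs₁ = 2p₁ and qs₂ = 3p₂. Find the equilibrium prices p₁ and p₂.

p₁ = 187/6, p₂ = 35.5

Market 1: 245 - 7p₁ + p₂ = 2p₁ → 9p₁ - p₂ = 245.
Market 2: 5p₂ - 3p₁ = 84.
Eliminating p₂: 5×(1) + 1×(2) gives 42p₁ = 1309, so p₁ = 187/6.
Back-substitute into (2): p₂ = (84 + 3×187/6) / 5 = 35.5.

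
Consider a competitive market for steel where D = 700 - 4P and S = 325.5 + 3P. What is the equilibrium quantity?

Q* = 486

Set D = S: 700 - 4P = 325.5 + 3P.
374.5 = 7P, so P* = 53.5.
Q* = 700 − 4(53.5) = 486.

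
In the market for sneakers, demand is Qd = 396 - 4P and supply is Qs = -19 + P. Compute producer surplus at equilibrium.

Producer surplus = 2048

Equilibrium: 396 - 4P = -19 + P gives P* = 83, Q* = 64.
Supply starts at P = 19 (where Qs = 0).
PS = ½(83 − 19)(64) = 2048.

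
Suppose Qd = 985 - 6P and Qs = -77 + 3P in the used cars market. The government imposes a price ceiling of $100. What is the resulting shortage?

Equilibrium price would be P* = 118, so the ceiling at 100 binds.
At P = 100: Qd = 985 − 6(100) = 385, Qs = -77 + 3(100) = 223.
Shortage = 385 − 223 = 162.

Shortage = 162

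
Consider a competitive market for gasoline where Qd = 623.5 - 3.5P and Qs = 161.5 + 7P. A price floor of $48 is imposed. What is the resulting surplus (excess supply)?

Equilibrium price would be P* = 44, so the floor at 48 binds.
At P = 48: Qd = 455.5, Qs = 497.5.
Surplus = 497.5 − 455.5 = 42.

Surplus = 42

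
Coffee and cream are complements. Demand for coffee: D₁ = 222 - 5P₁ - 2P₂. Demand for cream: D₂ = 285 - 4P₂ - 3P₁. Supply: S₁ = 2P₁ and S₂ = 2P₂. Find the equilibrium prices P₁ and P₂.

P₁ = 127/6, P₂ = 443/12

Market 1: 222 - 5P₁ - 2P₂ = 2P₁ → 7P₁ + 2P₂ = 222.
Market 2: 6P₂ + 3P₁ = 285.
Eliminating P₂: 6×(1) − 2×(2) gives 36P₁ = 762, so P₁ = 127/6.
Back-substitute into (2): P₂ = (285 − 3×127/6) / 6 = 443/12.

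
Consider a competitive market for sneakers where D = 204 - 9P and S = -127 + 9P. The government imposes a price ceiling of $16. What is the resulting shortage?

Shortage = 43

Equilibrium price would be P* = 331/18, so the ceiling at 16 binds.
At P = 16: D = 204 − 9(16) = 60, S = -127 + 9(16) = 17.
Shortage = 60 − 17 = 43.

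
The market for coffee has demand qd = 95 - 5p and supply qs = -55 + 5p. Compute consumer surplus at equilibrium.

Consumer surplus = 40

Equilibrium: 95 - 5p = -55 + 5p gives p* = 15, q* = 20.
Demand choke price (qd = 0): p = 19.
CS = ½(19 − 15)(20) = 40.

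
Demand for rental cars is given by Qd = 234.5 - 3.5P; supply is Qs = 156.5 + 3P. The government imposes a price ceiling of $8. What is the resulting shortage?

Equilibrium price would be P* = 12, so the ceiling at 8 binds.
At P = 8: Qd = 234.5 − 3.5(8) = 206.5, Qs = 156.5 + 3(8) = 180.5.
Shortage = 206.5 − 180.5 = 26.

Shortage = 26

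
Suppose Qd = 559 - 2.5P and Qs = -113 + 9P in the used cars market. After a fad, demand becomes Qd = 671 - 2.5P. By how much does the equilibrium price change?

Original equilibrium: P* = 1344/23, Q* = 9497/23.
New equilibrium: 671 - 2.5P = -113 + 9P, so 784 = 11.5P and P' = 1568/23; Q' = 671 − 2.5(1568/23) = 11513/23.
Change in price: 1568/23 − 1344/23 = 224/23.

ΔP = 224/23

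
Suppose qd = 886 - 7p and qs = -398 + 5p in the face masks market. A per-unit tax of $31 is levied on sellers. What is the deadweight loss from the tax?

Pre-tax equilibrium: p* = 107, q* = 137.
Tax on sellers shifts supply to qs = -398 + 5(p − 31) = -553 + 5p.
886 - 7p = -553 + 5p gives buyer price pb = 1439/12; sellers receive ps = 1439/12 − 31 = 1067/12.
New quantity: q = 886 − 7(1439/12) = 559/12.
DWL = ½ × 31 × (137 − 559/12) = 33635/24.

Deadweight loss = 33635/24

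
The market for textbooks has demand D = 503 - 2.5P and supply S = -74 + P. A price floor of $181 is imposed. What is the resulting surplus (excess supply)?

Surplus = 56.5

Equilibrium price would be P* = 1154/7, so the floor at 181 binds.
At P = 181: D = 50.5, S = 107.
Surplus = 107 − 50.5 = 56.5.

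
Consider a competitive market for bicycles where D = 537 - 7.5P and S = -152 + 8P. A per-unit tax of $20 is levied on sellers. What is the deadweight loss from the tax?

Pre-tax equilibrium: P* = 1378/31, Q* = 6312/31.
Tax on sellers shifts supply to S = -152 + 8(P − 20) = -312 + 8P.
537 - 7.5P = -312 + 8P gives buyer price Pb = 1698/31; sellers receive Ps = 1698/31 − 20 = 1078/31.
New quantity: Q = 537 − 7.5(1698/31) = 3912/31.
DWL = ½ × 20 × (6312/31 − 3912/31) = 24000/31.

Deadweight loss = 24000/31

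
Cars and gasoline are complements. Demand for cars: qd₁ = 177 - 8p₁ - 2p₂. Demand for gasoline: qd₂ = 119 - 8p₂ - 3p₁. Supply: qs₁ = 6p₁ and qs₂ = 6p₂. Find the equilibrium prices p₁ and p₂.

Market 1: 177 - 8p₁ - 2p₂ = 6p₁ → 14p₁ + 2p₂ = 177.
Market 2: 14p₂ + 3p₁ = 119.
Eliminating p₂: 14×(1) − 2×(2) gives 190p₁ = 2240, so p₁ = 224/19.
Back-substitute into (2): p₂ = (119 − 3×224/19) / 14 = 227/38.

p₁ = 224/19, p₂ = 227/38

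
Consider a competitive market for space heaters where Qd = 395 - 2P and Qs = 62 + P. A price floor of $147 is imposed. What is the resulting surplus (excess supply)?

Surplus = 108

Equilibrium price would be P* = 111, so the floor at 147 binds.
At P = 147: Qd = 101, Qs = 209.
Surplus = 209 − 101 = 108.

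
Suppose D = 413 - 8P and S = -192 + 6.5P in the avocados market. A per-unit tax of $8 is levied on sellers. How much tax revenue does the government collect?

Tax revenue = 11720/29

Pre-tax equilibrium: P* = 1210/29, Q* = 2297/29.
Tax on sellers shifts supply to S = -192 + 6.5(P − 8) = -244 + 6.5P.
413 - 8P = -244 + 6.5P gives buyer price Pb = 1314/29; sellers receive Ps = 1314/29 − 8 = 1082/29.
New quantity: Q = 413 − 8(1314/29) = 1465/29.
Revenue = 8 × 1465/29 = 11720/29.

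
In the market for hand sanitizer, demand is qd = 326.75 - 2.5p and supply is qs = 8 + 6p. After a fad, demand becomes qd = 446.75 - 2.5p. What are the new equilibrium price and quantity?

Original equilibrium: p* = 37.5, q* = 233.
New equilibrium: 446.75 - 2.5p = 8 + 6p, so 438.75 = 8.5p and p' = 1755/34; q' = 446.75 − 2.5(1755/34) = 5401/17.

p' = 1755/34, q' = 5401/17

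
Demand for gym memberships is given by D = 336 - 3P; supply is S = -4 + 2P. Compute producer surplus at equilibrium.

Producer surplus = 4356

Equilibrium: 336 - 3P = -4 + 2P gives P* = 68, Q* = 132.
Supply starts at P = 2 (where S = 0).
PS = ½(68 − 2)(132) = 4356.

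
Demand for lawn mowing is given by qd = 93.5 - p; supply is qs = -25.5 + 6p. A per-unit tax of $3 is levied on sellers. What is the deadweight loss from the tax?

Pre-tax equilibrium: p* = 17, q* = 76.5.
Tax on sellers shifts supply to qs = -25.5 + 6(p − 3) = -43.5 + 6p.
93.5 - p = -43.5 + 6p gives buyer price pb = 137/7; sellers receive ps = 137/7 − 3 = 116/7.
New quantity: q = 93.5 − 1(137/7) = 1035/14.
DWL = ½ × 3 × (76.5 − 1035/14) = 27/7.

Deadweight loss = 27/7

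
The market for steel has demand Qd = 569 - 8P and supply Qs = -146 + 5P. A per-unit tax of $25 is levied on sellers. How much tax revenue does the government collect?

Tax revenue = 16925/13

Pre-tax equilibrium: P* = 55, Q* = 129.
Tax on sellers shifts supply to Qs = -146 + 5(P − 25) = -271 + 5P.
569 - 8P = -271 + 5P gives buyer price Pb = 840/13; sellers receive Ps = 840/13 − 25 = 515/13.
New quantity: Q = 569 − 8(840/13) = 677/13.
Revenue = 25 × 677/13 = 16925/13.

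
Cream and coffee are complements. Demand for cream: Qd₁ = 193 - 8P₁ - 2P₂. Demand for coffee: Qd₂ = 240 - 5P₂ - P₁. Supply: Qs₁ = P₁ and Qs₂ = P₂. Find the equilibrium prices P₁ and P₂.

Market 1: 193 - 8P₁ - 2P₂ = P₁ → 9P₁ + 2P₂ = 193.
Market 2: 6P₂ + P₁ = 240.
Eliminating P₂: 6×(1) − 2×(2) gives 52P₁ = 678, so P₁ = 339/26.
Back-substitute into (2): P₂ = (240 − 1×339/26) / 6 = 1967/52.

P₁ = 339/26, P₂ = 1967/52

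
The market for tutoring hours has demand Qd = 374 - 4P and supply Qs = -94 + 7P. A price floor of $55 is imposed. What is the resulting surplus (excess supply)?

Surplus = 137

Equilibrium price would be P* = 468/11, so the floor at 55 binds.
At P = 55: Qd = 154, Qs = 291.
Surplus = 291 − 154 = 137.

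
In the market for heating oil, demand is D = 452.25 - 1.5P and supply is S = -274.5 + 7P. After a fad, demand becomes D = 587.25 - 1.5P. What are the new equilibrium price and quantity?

P' = 3447/34, Q' = 7398/17

Original equilibrium: P* = 85.5, Q* = 324.
New equilibrium: 587.25 - 1.5P = -274.5 + 7P, so 861.75 = 8.5P and P' = 3447/34; Q' = 587.25 − 1.5(3447/34) = 7398/17.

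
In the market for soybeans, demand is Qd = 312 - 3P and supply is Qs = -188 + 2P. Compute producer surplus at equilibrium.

Producer surplus = 36

Equilibrium: 312 - 3P = -188 + 2P gives P* = 100, Q* = 12.
Supply starts at P = 94 (where Qs = 0).
PS = ½(100 − 94)(12) = 36.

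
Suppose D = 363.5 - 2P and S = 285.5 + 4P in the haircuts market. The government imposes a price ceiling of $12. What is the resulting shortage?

Shortage = 6

Equilibrium price would be P* = 13, so the ceiling at 12 binds.
At P = 12: D = 363.5 − 2(12) = 339.5, S = 285.5 + 4(12) = 333.5.
Shortage = 339.5 − 333.5 = 6.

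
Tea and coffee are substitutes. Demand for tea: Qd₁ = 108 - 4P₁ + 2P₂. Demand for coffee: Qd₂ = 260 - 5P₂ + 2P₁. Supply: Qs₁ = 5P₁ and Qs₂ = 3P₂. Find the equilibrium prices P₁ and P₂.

Market 1: 108 - 4P₁ + 2P₂ = 5P₁ → 9P₁ - 2P₂ = 108.
Market 2: 8P₂ - 2P₁ = 260.
Eliminating P₂: 8×(1) + 2×(2) gives 68P₁ = 1384, so P₁ = 346/17.
Back-substitute into (2): P₂ = (260 + 2×346/17) / 8 = 639/17.

P₁ = 346/17, P₂ = 639/17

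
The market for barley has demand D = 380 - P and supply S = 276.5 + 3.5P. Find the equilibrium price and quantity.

Set D = S: 380 - P = 276.5 + 3.5P.
103.5 = 4.5P, so P* = 23.
Q* = 380 − 1(23) = 357.

P* = 23, Q* = 357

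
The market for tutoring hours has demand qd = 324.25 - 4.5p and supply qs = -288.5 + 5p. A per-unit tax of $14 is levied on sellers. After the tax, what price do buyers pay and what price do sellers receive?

Buyers pay 2731/38, sellers receive 2199/38

Pre-tax equilibrium: p* = 64.5, q* = 34.
Tax on sellers shifts supply to qs = -288.5 + 5(p − 14) = -358.5 + 5p.
324.25 - 4.5p = -358.5 + 5p gives buyer price pb = 2731/38; sellers receive ps = 2731/38 − 14 = 2199/38.
New quantity: q = 324.25 − 4.5(2731/38) = 16/19.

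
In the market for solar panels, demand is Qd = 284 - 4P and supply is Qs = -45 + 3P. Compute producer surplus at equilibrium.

Equilibrium: 284 - 4P = -45 + 3P gives P* = 47, Q* = 96.
Supply starts at P = 15 (where Qs = 0).
PS = ½(47 − 15)(96) = 1536.

Producer surplus = 1536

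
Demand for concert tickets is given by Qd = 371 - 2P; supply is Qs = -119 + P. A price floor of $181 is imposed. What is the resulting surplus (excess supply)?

Equilibrium price would be P* = 490/3, so the floor at 181 binds.
At P = 181: Qd = 9, Qs = 62.
Surplus = 62 − 9 = 53.

Surplus = 53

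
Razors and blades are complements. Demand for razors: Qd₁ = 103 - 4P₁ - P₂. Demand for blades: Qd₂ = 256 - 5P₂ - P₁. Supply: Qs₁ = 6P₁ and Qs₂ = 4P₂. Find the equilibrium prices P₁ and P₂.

P₁ = 671/89, P₂ = 2457/89

Market 1: 103 - 4P₁ - P₂ = 6P₁ → 10P₁ + P₂ = 103.
Market 2: 9P₂ + P₁ = 256.
Eliminating P₂: 9×(1) − 1×(2) gives 89P₁ = 671, so P₁ = 671/89.
Back-substitute into (2): P₂ = (256 − 1×671/89) / 9 = 2457/89.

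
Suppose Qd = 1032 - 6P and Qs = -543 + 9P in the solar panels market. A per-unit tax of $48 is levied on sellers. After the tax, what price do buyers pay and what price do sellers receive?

Pre-tax equilibrium: P* = 105, Q* = 402.
Tax on sellers shifts supply to Qs = -543 + 9(P − 48) = -975 + 9P.
1032 - 6P = -975 + 9P gives buyer price Pb = 133.8; sellers receive Ps = 133.8 − 48 = 85.8.
New quantity: Q = 1032 − 6(133.8) = 229.2.

Buyers pay $133.8, sellers receive $85.8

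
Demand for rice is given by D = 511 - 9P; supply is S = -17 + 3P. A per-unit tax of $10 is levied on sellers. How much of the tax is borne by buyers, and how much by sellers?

Pre-tax equilibrium: P* = 44, Q* = 115.
Tax on sellers shifts supply to S = -17 + 3(P − 10) = -47 + 3P.
511 - 9P = -47 + 3P gives buyer price Pb = 46.5; sellers receive Ps = 46.5 − 10 = 36.5.
New quantity: Q = 511 − 9(46.5) = 92.5.
Buyer burden = 46.5 − 44 = 2.5; seller burden = 44 − 36.5 = 7.5.

Buyers bear $2.5, sellers bear $7.5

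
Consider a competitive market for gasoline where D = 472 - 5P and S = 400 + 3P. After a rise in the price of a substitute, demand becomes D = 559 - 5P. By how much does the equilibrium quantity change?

ΔQ = 32.625

Original equilibrium: P* = 9, Q* = 427.
New equilibrium: 559 - 5P = 400 + 3P, so 159 = 8P and P' = 19.875; Q' = 559 − 5(19.875) = 459.625.
Change in quantity: 459.625 − 427 = 32.625.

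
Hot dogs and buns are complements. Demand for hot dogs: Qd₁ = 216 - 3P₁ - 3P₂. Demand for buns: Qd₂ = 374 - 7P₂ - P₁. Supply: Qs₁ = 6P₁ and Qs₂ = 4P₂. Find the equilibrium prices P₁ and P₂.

P₁ = 13.0625, P₂ = 32.8125

Market 1: 216 - 3P₁ - 3P₂ = 6P₁ → 9P₁ + 3P₂ = 216.
Market 2: 11P₂ + P₁ = 374.
Eliminating P₂: 11×(1) − 3×(2) gives 96P₁ = 1254, so P₁ = 13.0625.
Back-substitute into (2): P₂ = (374 − 1×13.0625) / 11 = 32.8125.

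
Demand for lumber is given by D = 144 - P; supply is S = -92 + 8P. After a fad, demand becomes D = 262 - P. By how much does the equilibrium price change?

ΔP = 118/9

Original equilibrium: P* = 236/9, Q* = 1060/9.
New equilibrium: 262 - P = -92 + 8P, so 354 = 9P and P' = 118/3; Q' = 262 − 1(118/3) = 668/3.
Change in price: 118/3 − 236/9 = 118/9.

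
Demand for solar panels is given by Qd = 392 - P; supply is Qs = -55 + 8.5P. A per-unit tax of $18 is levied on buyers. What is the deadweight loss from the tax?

Pre-tax equilibrium: P* = 894/19, Q* = 6554/19.
Tax on buyers shifts demand to Qd = 392 − 1(P + 18) = 374 - P.
374 - P = -55 + 8.5P gives seller price Ps = 858/19; buyers pay Pb = 858/19 + 18 = 1200/19.
New quantity: Q = 392 − 1(1200/19) = 6248/19.
DWL = ½ × 18 × (6554/19 − 6248/19) = 2754/19.

Deadweight loss = 2754/19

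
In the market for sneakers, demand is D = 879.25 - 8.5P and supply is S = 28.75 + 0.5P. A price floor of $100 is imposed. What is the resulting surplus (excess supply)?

Surplus = 49.5

Equilibrium price would be P* = 94.5, so the floor at 100 binds.
At P = 100: D = 29.25, S = 78.75.
Surplus = 78.75 − 29.25 = 49.5.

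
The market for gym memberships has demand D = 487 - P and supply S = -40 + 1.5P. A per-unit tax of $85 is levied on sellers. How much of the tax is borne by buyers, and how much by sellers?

Buyers bear $51, sellers bear $34

Pre-tax equilibrium: P* = 210.8, Q* = 276.2.
Tax on sellers shifts supply to S = -40 + 1.5(P − 85) = -167.5 + 1.5P.
487 - P = -167.5 + 1.5P gives buyer price Pb = 261.8; sellers receive Ps = 261.8 − 85 = 176.8.
New quantity: Q = 487 − 1(261.8) = 225.2.
Buyer burden = 261.8 − 210.8 = 51; seller burden = 210.8 − 176.8 = 34.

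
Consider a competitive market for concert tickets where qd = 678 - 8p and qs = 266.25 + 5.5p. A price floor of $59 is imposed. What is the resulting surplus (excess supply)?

Equilibrium price would be p* = 30.5, so the floor at 59 binds.
At p = 59: qd = 206, qs = 590.75.
Surplus = 590.75 − 206 = 384.75.

Surplus = 384.75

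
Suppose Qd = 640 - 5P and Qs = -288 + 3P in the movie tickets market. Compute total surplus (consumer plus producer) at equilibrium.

Equilibrium: 640 - 5P = -288 + 3P gives P* = 116, Q* = 60.
Demand choke price: P = 128; supply starts at P = 96.
CS = ½(128 − 116)(60) = 360; PS = ½(116 − 96)(60) = 600.

Total surplus = 960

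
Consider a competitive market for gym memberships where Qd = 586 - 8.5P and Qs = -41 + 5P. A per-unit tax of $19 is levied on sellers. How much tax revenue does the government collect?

Tax revenue = 67412/27

Pre-tax equilibrium: P* = 418/9, Q* = 1721/9.
Tax on sellers shifts supply to Qs = -41 + 5(P − 19) = -136 + 5P.
586 - 8.5P = -136 + 5P gives buyer price Pb = 1444/27; sellers receive Ps = 1444/27 − 19 = 931/27.
New quantity: Q = 586 − 8.5(1444/27) = 3548/27.
Revenue = 19 × 3548/27 = 67412/27.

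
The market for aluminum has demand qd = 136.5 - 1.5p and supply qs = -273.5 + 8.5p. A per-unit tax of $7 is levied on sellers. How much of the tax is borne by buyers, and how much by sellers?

Pre-tax equilibrium: p* = 41, q* = 75.
Tax on sellers shifts supply to qs = -273.5 + 8.5(p − 7) = -333 + 8.5p.
136.5 - 1.5p = -333 + 8.5p gives buyer price pb = 46.95; sellers receive ps = 46.95 − 7 = 39.95.
New quantity: q = 136.5 − 1.5(46.95) = 66.075.
Buyer burden = 46.95 − 41 = 5.95; seller burden = 41 − 39.95 = 1.05.

Buyers bear $5.95, sellers bear $1.05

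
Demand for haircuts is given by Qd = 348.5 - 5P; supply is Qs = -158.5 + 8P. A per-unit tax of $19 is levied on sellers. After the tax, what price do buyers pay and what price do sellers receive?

Buyers pay 659/13, sellers receive 412/13

Pre-tax equilibrium: P* = 39, Q* = 153.5.
Tax on sellers shifts supply to Qs = -158.5 + 8(P − 19) = -310.5 + 8P.
348.5 - 5P = -310.5 + 8P gives buyer price Pb = 659/13; sellers receive Ps = 659/13 − 19 = 412/13.
New quantity: Q = 348.5 − 5(659/13) = 2471/26.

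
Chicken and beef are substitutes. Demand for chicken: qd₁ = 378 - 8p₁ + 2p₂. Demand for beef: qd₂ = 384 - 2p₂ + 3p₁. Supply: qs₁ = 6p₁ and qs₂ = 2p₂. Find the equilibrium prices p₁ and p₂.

p₁ = 45.6, p₂ = 130.2

Market 1: 378 - 8p₁ + 2p₂ = 6p₁ → 14p₁ - 2p₂ = 378.
Market 2: 4p₂ - 3p₁ = 384.
Eliminating p₂: 4×(1) + 2×(2) gives 50p₁ = 2280, so p₁ = 45.6.
Back-substitute into (2): p₂ = (384 + 3×45.6) / 4 = 130.2.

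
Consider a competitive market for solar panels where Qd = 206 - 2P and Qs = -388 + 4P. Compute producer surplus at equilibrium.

Equilibrium: 206 - 2P = -388 + 4P gives P* = 99, Q* = 8.
Supply starts at P = 97 (where Qs = 0).
PS = ½(99 − 97)(8) = 8.

Producer surplus = 8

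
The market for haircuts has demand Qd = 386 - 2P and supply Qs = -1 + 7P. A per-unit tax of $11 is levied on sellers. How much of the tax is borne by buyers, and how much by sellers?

Pre-tax equilibrium: P* = 43, Q* = 300.
Tax on sellers shifts supply to Qs = -1 + 7(P − 11) = -78 + 7P.
386 - 2P = -78 + 7P gives buyer price Pb = 464/9; sellers receive Ps = 464/9 − 11 = 365/9.
New quantity: Q = 386 − 2(464/9) = 2546/9.
Buyer burden = 464/9 − 43 = 77/9; seller burden = 43 − 365/9 = 22/9.

Buyers bear 77/9, sellers bear 22/9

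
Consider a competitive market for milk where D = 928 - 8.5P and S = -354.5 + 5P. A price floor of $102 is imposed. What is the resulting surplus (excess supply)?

Equilibrium price would be P* = 95, so the floor at 102 binds.
At P = 102: D = 61, S = 155.5.
Surplus = 155.5 − 61 = 94.5.

Surplus = 94.5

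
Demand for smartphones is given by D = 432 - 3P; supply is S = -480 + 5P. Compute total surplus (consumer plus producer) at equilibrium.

Equilibrium: 432 - 3P = -480 + 5P gives P* = 114, Q* = 90.
Demand choke price: P = 144; supply starts at P = 96.
CS = ½(144 − 114)(90) = 1350; PS = ½(114 − 96)(90) = 810.

Total surplus = 2160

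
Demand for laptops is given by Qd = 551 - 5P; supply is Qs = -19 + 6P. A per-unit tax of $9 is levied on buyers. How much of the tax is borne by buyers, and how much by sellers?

Pre-tax equilibrium: P* = 570/11, Q* = 3211/11.
Tax on buyers shifts demand to Qd = 551 − 5(P + 9) = 506 - 5P.
506 - 5P = -19 + 6P gives seller price Ps = 525/11; buyers pay Pb = 525/11 + 9 = 624/11.
New quantity: Q = 551 − 5(624/11) = 2941/11.
Buyer burden = 624/11 − 570/11 = 54/11; seller burden = 570/11 − 525/11 = 45/11.

Buyers bear 54/11, sellers bear 45/11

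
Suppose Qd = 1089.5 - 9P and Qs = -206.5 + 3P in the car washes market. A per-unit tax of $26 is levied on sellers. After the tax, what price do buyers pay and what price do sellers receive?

Buyers pay $114.5, sellers receive $88.5

Pre-tax equilibrium: P* = 108, Q* = 117.5.
Tax on sellers shifts supply to Qs = -206.5 + 3(P − 26) = -284.5 + 3P.
1089.5 - 9P = -284.5 + 3P gives buyer price Pb = 114.5; sellers receive Ps = 114.5 − 26 = 88.5.
New quantity: Q = 1089.5 − 9(114.5) = 59.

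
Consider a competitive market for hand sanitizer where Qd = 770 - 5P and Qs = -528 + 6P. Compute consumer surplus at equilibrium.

Consumer surplus = 3240

Equilibrium: 770 - 5P = -528 + 6P gives P* = 118, Q* = 180.
Demand choke price (Qd = 0): P = 154.
CS = ½(154 − 118)(180) = 3240.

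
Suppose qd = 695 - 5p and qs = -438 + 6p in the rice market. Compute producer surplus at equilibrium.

Producer surplus = 2700

Equilibrium: 695 - 5p = -438 + 6p gives p* = 103, q* = 180.
Supply starts at p = 73 (where qs = 0).
PS = ½(103 − 73)(180) = 2700.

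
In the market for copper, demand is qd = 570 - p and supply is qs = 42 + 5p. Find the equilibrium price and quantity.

p* = 88, q* = 482

Set qd = qs: 570 - p = 42 + 5p.
528 = 6p, so p* = 88.
q* = 570 − 1(88) = 482.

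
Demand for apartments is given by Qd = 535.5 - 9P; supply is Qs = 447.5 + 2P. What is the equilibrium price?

Set Qd = Qs: 535.5 - 9P = 447.5 + 2P.
88 = 11P, so P* = 8.
Q* = 535.5 − 9(8) = 463.5.

P* = 8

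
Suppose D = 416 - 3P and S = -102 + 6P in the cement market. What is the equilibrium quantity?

Q* = 730/3

Set D = S: 416 - 3P = -102 + 6P.
518 = 9P, so P* = 518/9.
Q* = 416 − 3(518/9) = 730/3.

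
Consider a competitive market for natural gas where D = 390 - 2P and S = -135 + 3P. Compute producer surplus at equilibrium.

Producer surplus = 5400

Equilibrium: 390 - 2P = -135 + 3P gives P* = 105, Q* = 180.
Supply starts at P = 45 (where S = 0).
PS = ½(105 − 45)(180) = 5400.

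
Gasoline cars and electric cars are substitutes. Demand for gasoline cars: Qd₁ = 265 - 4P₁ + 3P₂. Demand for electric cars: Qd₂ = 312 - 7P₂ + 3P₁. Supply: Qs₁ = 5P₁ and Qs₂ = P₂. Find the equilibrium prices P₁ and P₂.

Market 1: 265 - 4P₁ + 3P₂ = 5P₁ → 9P₁ - 3P₂ = 265.
Market 2: 8P₂ - 3P₁ = 312.
Eliminating P₂: 8×(1) + 3×(2) gives 63P₁ = 3056, so P₁ = 3056/63.
Back-substitute into (2): P₂ = (312 + 3×3056/63) / 8 = 1201/21.

P₁ = 3056/63, P₂ = 1201/21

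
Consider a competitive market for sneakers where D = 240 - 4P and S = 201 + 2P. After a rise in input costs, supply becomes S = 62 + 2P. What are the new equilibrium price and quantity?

Original equilibrium: P* = 6.5, Q* = 214.
New equilibrium: 240 - 4P = 62 + 2P, so 178 = 6P and P' = 89/3; Q' = 240 − 4(89/3) = 364/3.

P' = 89/3, Q' = 364/3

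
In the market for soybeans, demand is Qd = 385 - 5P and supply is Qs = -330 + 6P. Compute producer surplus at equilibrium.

Equilibrium: 385 - 5P = -330 + 6P gives P* = 65, Q* = 60.
Supply starts at P = 55 (where Qs = 0).
PS = ½(65 − 55)(60) = 300.

Producer surplus = 300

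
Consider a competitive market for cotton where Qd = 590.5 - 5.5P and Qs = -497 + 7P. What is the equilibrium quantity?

Set Qd = Qs: 590.5 - 5.5P = -497 + 7P.
1087.5 = 12.5P, so P* = 87.
Q* = 590.5 − 5.5(87) = 112.

Q* = 112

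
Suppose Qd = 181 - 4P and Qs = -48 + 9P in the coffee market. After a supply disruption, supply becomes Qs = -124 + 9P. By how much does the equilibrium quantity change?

Original equilibrium: P* = 229/13, Q* = 1437/13.
New equilibrium: 181 - 4P = -124 + 9P, so 305 = 13P and P' = 305/13; Q' = 181 − 4(305/13) = 1133/13.
Change in quantity: 1133/13 − 1437/13 = -304/13.

ΔQ = -304/13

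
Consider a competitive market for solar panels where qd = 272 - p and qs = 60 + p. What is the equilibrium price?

Set qd = qs: 272 - p = 60 + p.
212 = 2p, so p* = 106.
q* = 272 − 1(106) = 166.

p* = 106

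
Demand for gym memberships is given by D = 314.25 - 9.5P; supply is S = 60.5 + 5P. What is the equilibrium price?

P* = 17.5

Set D = S: 314.25 - 9.5P = 60.5 + 5P.
253.75 = 14.5P, so P* = 17.5.
Q* = 314.25 − 9.5(17.5) = 148.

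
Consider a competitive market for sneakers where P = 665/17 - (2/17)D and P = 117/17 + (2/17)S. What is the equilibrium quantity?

Set the two price expressions equal: 665/17 - (2/17)Q = 117/17 + (2/17)Q.
548/17 = (4/17)Q, so Q* = 137.
P* = 665/17 − (2/17)(137) = 23.

Q* = 137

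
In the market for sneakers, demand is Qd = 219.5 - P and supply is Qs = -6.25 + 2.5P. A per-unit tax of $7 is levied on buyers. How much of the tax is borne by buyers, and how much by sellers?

Buyers bear $5, sellers bear $2

Pre-tax equilibrium: P* = 64.5, Q* = 155.
Tax on buyers shifts demand to Qd = 219.5 − 1(P + 7) = 212.5 - P.
212.5 - P = -6.25 + 2.5P gives seller price Ps = 62.5; buyers pay Pb = 62.5 + 7 = 69.5.
New quantity: Q = 219.5 − 1(69.5) = 150.
Buyer burden = 69.5 − 64.5 = 5; seller burden = 64.5 − 62.5 = 2.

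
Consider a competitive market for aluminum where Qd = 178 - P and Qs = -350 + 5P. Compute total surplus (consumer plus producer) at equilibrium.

Equilibrium: 178 - P = -350 + 5P gives P* = 88, Q* = 90.
Demand choke price: P = 178; supply starts at P = 70.
CS = ½(178 − 88)(90) = 4050; PS = ½(88 − 70)(90) = 810.

Total surplus = 4860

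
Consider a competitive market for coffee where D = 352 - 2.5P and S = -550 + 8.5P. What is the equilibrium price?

P* = 82

Set D = S: 352 - 2.5P = -550 + 8.5P.
902 = 11P, so P* = 82.
Q* = 352 − 2.5(82) = 147.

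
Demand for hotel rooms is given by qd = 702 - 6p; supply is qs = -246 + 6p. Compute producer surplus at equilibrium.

Equilibrium: 702 - 6p = -246 + 6p gives p* = 79, q* = 228.
Supply starts at p = 41 (where qs = 0).
PS = ½(79 − 41)(228) = 4332.

Producer surplus = 4332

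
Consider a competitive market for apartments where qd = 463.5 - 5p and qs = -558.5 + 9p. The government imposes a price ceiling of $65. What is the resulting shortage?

Shortage = 112

Equilibrium price would be p* = 73, so the ceiling at 65 binds.
At p = 65: qd = 463.5 − 5(65) = 138.5, qs = -558.5 + 9(65) = 26.5.
Shortage = 138.5 − 26.5 = 112.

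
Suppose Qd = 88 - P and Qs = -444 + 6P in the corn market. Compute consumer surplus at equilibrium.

Consumer surplus = 72

Equilibrium: 88 - P = -444 + 6P gives P* = 76, Q* = 12.
Demand choke price (Qd = 0): P = 88.
CS = ½(88 − 76)(12) = 72.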